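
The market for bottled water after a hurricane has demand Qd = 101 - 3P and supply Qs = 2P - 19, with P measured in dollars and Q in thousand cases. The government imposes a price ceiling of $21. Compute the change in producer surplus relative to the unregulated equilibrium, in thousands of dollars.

Equilibrium: 101 - 3P = 2P - 19, so 120 = 5P and P* = 24, Q* = 29.
Because the ceiling (21) lies below the market-clearing price, it is binding.
At P = 21: Qd = 101 - 3·21 = 38 and Qs = 2·21 - 19 = 23.
Producer surplus without the control is ½ · (24 - 9.5) · 29 = 210.25.
With the ceiling, producers sell 23 units at 21, so PS = ½ · (21 - 9.5) · 23 = 132.25.
Change in producer surplus = 132.25 - 210.25 = -78.

-78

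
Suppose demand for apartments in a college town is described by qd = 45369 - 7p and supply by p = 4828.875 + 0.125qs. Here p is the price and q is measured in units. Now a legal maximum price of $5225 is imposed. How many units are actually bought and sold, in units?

Rearranging supply gives qs = 8p - 38631. In a free market, 45369 - 7p = 8p - 38631 gives the equilibrium p* = 5600, q* = 6169.
The ceiling of 5225 is below the equilibrium price 5600, so it binds.
At p = 5225: qd = 45369 - 7·5225 = 8794 and qs = 8·5225 - 38631 = 3169.
The quantity actually transacted is the short side, supply: 3169.

3169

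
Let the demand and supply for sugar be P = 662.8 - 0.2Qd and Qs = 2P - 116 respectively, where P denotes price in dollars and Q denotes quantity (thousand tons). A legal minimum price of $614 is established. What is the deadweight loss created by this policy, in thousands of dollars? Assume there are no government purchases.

134540

Rearranging demand gives Qd = 3314 - 5P. Setting quantity demanded equal to quantity supplied, 3314 - 5P = 2P - 116, gives P* = 490 and Q* = 864.
The floor of 614 is above the equilibrium price 490, so it binds.
At P = 614: Qd = 3314 - 5·614 = 244 and Qs = 2·614 - 116 = 1112.
Quantity traded falls to 244. At Q = 244 the demand price is (3314 - 244)/5 = 614 and the supply price is (116 + 244)/2 = 180.
Deadweight loss = ½ · (614 - 180) · (864 - 244) = ½ · 434 · 620 = 134540.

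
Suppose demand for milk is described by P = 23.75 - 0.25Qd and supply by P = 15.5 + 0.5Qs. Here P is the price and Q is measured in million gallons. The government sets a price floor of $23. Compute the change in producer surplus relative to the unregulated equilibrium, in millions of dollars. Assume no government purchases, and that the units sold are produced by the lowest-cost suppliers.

Rearranging demand gives Qd = 95 - 4P; rearranging supply gives Qs = 2P - 31. Setting quantity demanded equal to quantity supplied, 95 - 4P = 2P - 31, gives P* = 21 and Q* = 11.
The floor of 23 is above the equilibrium price 21, so it binds.
At P = 23: Qd = 95 - 4·23 = 3 and Qs = 2·23 - 31 = 15.
Producer surplus without the control is ½ · (21 - 15.5) · 11 = 30.25.
With the floor, 3 units are sold at 23. The supply price at Q = 3 is 17, so PS = ½ · [(23 - 15.5) + (23 - 17)] · 3 = 20.25.
Change in producer surplus = 20.25 - 30.25 = -10.

-10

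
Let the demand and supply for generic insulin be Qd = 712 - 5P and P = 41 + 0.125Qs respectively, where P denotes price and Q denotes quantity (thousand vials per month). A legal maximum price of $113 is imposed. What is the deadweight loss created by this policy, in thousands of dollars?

Rearranging supply gives Qs = 8P - 328. Equilibrium: 712 - 5P = 8P - 328, so 1040 = 13P and P* = 80, Q* = 312.
Since 113 is above P* = 80, the ceiling does not bind and the free-market outcome prevails.
Since the control does not bind, no trades are prevented and deadweight loss is zero.

0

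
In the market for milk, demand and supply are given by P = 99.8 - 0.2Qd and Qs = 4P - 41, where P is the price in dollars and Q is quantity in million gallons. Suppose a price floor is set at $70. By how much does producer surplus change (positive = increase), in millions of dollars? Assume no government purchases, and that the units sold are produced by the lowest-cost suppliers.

1177.5

Rearranging demand gives Qd = 499 - 5P. Without the control the market clears where 499 - 5P = 4P - 41, i.e. P* = 60 and Q* = 199.
Since 70 > 60, the floor is binding.
At P = 70: Qd = 499 - 5·70 = 149 and Qs = 4·70 - 41 = 239.
Producer surplus without the control is ½ · (60 - 10.25) · 199 = 4950.125.
With the floor, 149 units are sold at 70. The supply price at Q = 149 is 47.5, so PS = ½ · [(70 - 10.25) + (70 - 47.5)] · 149 = 6127.625.
Change in producer surplus = 6127.625 - 4950.125 = 1177.5.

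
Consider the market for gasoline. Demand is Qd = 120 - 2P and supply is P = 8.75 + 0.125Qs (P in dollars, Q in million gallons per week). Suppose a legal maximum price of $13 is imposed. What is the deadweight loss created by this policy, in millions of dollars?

Rearranging supply gives Qs = 8P - 70. Setting quantity demanded equal to quantity supplied, 120 - 2P = 8P - 70, gives P* = 19 and Q* = 82.
Since 13 < 19, the ceiling is binding.
At P = 13: Qd = 120 - 2·13 = 94 and Qs = 8·13 - 70 = 34.
Quantity traded falls to 34. At Q = 34 the demand price is (120 - 34)/2 = 43 and the supply price is (70 + 34)/8 = 13.
Deadweight loss = ½ · (43 - 13) · (82 - 34) = ½ · 30 · 48 = 720.

720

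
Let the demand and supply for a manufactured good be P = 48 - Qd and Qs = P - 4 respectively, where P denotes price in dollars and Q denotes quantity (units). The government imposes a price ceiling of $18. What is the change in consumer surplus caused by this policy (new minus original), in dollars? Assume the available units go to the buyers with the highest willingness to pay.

80

Rearranging demand gives Qd = 48 - P. Without the control the market clears where 48 - P = P - 4, i.e. P* = 26 and Q* = 22.
The ceiling of 18 is below the equilibrium price 26, so it binds.
At P = 18: Qd = 48 - 18 = 30 and Qs = 18 - 4 = 14.
Consumer surplus without the control is ½ · (48 - 26) · 22 = 242.
With the ceiling, 14 units are sold at 18 (assume they go to the highest-value buyers). The demand price at Q = 14 is 34, so CS = ½ · [(48 - 18) + (34 - 18)] · 14 = 322.
Change in consumer surplus = 322 - 242 = 80.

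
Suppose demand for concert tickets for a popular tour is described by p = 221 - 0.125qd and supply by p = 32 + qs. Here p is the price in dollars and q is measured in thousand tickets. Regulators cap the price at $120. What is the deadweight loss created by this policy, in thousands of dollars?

3600

Rearranging demand gives qd = 1768 - 8p; rearranging supply gives qs = p - 32. Without the control the market clears where 1768 - 8p = p - 32, i.e. p* = 200 and q* = 168.
The ceiling of 120 is below the equilibrium price 200, so it binds.
At p = 120: qd = 1768 - 8·120 = 808 and qs = 120 - 32 = 88.
Quantity traded falls to 88. At q = 88 the demand price is (1768 - 88)/8 = 210 and the supply price is 32 + 88 = 120.
Deadweight loss = ½ · (210 - 120) · (168 - 88) = ½ · 90 · 80 = 3600.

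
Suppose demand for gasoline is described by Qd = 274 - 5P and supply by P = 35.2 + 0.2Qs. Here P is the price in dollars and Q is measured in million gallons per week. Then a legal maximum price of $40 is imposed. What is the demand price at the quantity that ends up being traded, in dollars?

50

Rearranging supply gives Qs = 5P - 176. In a free market, 274 - 5P = 5P - 176 gives the equilibrium P* = 45, Q* = 49.
Since 40 < 45, the ceiling is binding.
At P = 40: Qd = 274 - 5·40 = 74 and Qs = 5·40 - 176 = 24.
Only 24 units reach the market. On the demand curve, the marginal buyer's willingness to pay at Q = 24 is (274 - 24)/5 = 50.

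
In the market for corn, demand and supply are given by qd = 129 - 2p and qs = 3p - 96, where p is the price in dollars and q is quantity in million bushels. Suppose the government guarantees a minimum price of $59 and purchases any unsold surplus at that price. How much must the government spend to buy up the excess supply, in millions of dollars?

4130

Setting quantity demanded equal to quantity supplied, 129 - 2p = 3p - 96, gives p* = 45 and q* = 39.
The floor of 59 is above the equilibrium price 45, so it binds.
At p = 59: qd = 129 - 2·59 = 11 and qs = 3·59 - 96 = 81.
Surplus = qs - qd = 70.
Government expenditure = surplus × support price = 70 × 59 = 4130.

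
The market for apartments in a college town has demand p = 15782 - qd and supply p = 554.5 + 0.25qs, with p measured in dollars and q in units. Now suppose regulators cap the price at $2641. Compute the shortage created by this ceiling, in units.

4795

Rearranging demand gives qd = 15782 - p; rearranging supply gives qs = 4p - 2218. Setting quantity demanded equal to quantity supplied, 15782 - p = 4p - 2218, gives p* = 3600 and q* = 12182.
Because the ceiling (2641) lies below the market-clearing price, it is binding.
At p = 2641: qd = 15782 - 2641 = 13141 and qs = 4·2641 - 2218 = 8346.
Shortage = qd - qs = 13141 - 8346 = 4795.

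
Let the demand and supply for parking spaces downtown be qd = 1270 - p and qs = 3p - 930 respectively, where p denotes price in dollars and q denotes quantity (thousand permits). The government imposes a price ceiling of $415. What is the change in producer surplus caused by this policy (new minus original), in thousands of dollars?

Without the control the market clears where 1270 - p = 3p - 930, i.e. p* = 550 and q* = 720.
Because the ceiling (415) lies below the market-clearing price, it is binding.
At p = 415: qd = 1270 - 415 = 855 and qs = 3·415 - 930 = 315.
Producer surplus without the control is ½ · (550 - 310) · 720 = 86400.
With the ceiling, producers sell 315 units at 415, so PS = ½ · (415 - 310) · 315 = 16537.5.
Change in producer surplus = 16537.5 - 86400 = -69862.5.

-69862.5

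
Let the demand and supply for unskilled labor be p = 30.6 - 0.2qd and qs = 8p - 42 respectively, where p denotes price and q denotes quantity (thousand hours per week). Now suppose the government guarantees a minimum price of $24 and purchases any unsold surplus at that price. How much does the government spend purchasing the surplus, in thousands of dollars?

Rearranging demand gives qd = 153 - 5p. In a free market, 153 - 5p = 8p - 42 gives the equilibrium p* = 15, q* = 78.
Since 24 > 15, the floor is binding.
At p = 24: qd = 153 - 5·24 = 33 and qs = 8·24 - 42 = 150.
Surplus = qs - qd = 117.
Government expenditure = surplus × support price = 117 × 24 = 2808.

2808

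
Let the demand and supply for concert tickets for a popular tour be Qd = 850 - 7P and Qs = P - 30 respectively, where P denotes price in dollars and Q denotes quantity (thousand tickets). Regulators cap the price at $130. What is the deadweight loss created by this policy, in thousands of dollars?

0

Setting quantity demanded equal to quantity supplied, 850 - 7P = P - 30, gives P* = 110 and Q* = 80.
The ceiling of 130 is above the equilibrium price 110, so it is not binding; the market clears at P* = 110, Q* = 80.
Since the control does not bind, no trades are prevented and deadweight loss is zero.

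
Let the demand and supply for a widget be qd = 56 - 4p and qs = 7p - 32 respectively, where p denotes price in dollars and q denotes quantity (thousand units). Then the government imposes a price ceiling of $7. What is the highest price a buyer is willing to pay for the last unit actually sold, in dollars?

9.75

Equilibrium: 56 - 4p = 7p - 32, so 88 = 11p and p* = 8, q* = 24.
Since 7 < 8, the ceiling is binding.
At p = 7: qd = 56 - 4·7 = 28 and qs = 7·7 - 32 = 17.
Only 17 units reach the market. On the demand curve, the marginal buyer's willingness to pay at q = 17 is (56 - 17)/4 = 9.75.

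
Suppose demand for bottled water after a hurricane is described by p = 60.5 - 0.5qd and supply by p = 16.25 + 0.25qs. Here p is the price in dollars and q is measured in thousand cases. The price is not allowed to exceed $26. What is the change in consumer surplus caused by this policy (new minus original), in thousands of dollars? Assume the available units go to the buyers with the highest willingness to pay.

Rearranging demand gives qd = 121 - 2p; rearranging supply gives qs = 4p - 65. Without the control the market clears where 121 - 2p = 4p - 65, i.e. p* = 31 and q* = 59.
The ceiling of 26 is below the equilibrium price 31, so it binds.
At p = 26: qd = 121 - 2·26 = 69 and qs = 4·26 - 65 = 39.
Consumer surplus without the control is ½ · (60.5 - 31) · 59 = 870.25.
With the ceiling, 39 units are sold at 26 (assume they go to the highest-value buyers). The demand price at q = 39 is 41, so CS = ½ · [(60.5 - 26) + (41 - 26)] · 39 = 965.25.
Change in consumer surplus = 965.25 - 870.25 = 95.

95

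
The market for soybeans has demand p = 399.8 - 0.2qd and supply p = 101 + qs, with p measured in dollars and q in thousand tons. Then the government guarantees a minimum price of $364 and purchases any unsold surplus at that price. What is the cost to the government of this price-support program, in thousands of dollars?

30576

Rearranging demand gives qd = 1999 - 5p; rearranging supply gives qs = p - 101. Equilibrium: 1999 - 5p = p - 101, so 2100 = 6p and p* = 350, q* = 249.
The floor of 364 is above the equilibrium price 350, so it binds.
At p = 364: qd = 1999 - 5·364 = 179 and qs = 364 - 101 = 263.
Surplus = qs - qd = 84.
Government expenditure = surplus × support price = 84 × 364 = 30576.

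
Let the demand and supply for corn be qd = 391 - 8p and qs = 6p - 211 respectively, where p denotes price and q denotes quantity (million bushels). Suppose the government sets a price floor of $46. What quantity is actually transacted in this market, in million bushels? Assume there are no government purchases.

Setting quantity demanded equal to quantity supplied, 391 - 8p = 6p - 211, gives p* = 43 and q* = 47.
Since 46 > 43, the floor is binding.
At p = 46: qd = 391 - 8·46 = 23 and qs = 6·46 - 211 = 65.
The quantity actually transacted is the short side, demand: 23.

23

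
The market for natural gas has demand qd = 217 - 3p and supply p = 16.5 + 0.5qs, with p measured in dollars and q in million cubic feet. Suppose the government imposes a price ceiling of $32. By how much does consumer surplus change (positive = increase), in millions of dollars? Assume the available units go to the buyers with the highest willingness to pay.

342

Rearranging supply gives qs = 2p - 33. Without the control the market clears where 217 - 3p = 2p - 33, i.e. p* = 50 and q* = 67.
The ceiling of 32 is below the equilibrium price 50, so it binds.
At p = 32: qd = 217 - 3·32 = 121 and qs = 2·32 - 33 = 31.
Consumer surplus without the control is ½ · (217/3 - 50) · 67 = 4489/6.
With the ceiling, 31 units are sold at 32 (assume they go to the highest-value buyers). The demand price at q = 31 is 62, so CS = ½ · [(217/3 - 32) + (62 - 32)] · 31 = 6541/6.
Change in consumer surplus = 6541/6 - 4489/6 = 342.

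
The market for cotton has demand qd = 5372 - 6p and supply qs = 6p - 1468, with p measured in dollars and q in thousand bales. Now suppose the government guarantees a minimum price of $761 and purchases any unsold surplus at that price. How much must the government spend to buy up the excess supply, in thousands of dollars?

1744212

Equilibrium: 5372 - 6p = 6p - 1468, so 6840 = 12p and p* = 570, q* = 1952.
Because the floor (761) lies above the market-clearing price, it is binding.
At p = 761: qd = 5372 - 6·761 = 806 and qs = 6·761 - 1468 = 3098.
Surplus = qs - qd = 2292.
Government expenditure = surplus × support price = 2292 × 761 = 1744212.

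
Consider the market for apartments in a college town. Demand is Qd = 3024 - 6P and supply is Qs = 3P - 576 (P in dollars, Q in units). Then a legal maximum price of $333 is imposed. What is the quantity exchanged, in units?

Equilibrium: 3024 - 6P = 3P - 576, so 3600 = 9P and P* = 400, Q* = 624.
The ceiling of 333 is below the equilibrium price 400, so it binds.
At P = 333: Qd = 3024 - 6·333 = 1026 and Qs = 3·333 - 576 = 423.
The quantity actually transacted is the short side, supply: 423.

423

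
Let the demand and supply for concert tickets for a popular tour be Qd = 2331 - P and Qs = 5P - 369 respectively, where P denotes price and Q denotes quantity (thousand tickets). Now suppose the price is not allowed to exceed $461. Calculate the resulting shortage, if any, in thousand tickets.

Without the control the market clears where 2331 - P = 5P - 369, i.e. P* = 450 and Q* = 1881.
The ceiling of 461 is above the equilibrium price 450, so it is not binding; the market clears at P* = 450, Q* = 1881.
Since the control does not bind, there is no shortage.

0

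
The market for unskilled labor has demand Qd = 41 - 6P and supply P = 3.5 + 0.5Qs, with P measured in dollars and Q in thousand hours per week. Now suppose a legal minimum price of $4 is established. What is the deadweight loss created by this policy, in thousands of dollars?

Rearranging supply gives Qs = 2P - 7. Setting quantity demanded equal to quantity supplied, 41 - 6P = 2P - 7, gives P* = 6 and Q* = 5.
Since 4 is below P* = 6, the floor does not bind and the free-market outcome prevails.
Since the control does not bind, no trades are prevented and deadweight loss is zero.

0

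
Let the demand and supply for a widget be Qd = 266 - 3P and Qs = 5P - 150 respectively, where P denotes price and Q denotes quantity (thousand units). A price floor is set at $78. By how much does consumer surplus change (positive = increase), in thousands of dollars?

Equilibrium: 266 - 3P = 5P - 150, so 416 = 8P and P* = 52, Q* = 110.
Because the floor (78) lies above the market-clearing price, it is binding.
At P = 78: Qd = 266 - 3·78 = 32 and Qs = 5·78 - 150 = 240.
Consumer surplus without the control is ½ · (266/3 - 52) · 110 = 6050/3.
With the floor, consumers buy 32 units at 78, so CS = ½ · (266/3 - 78) · 32 = 512/3.
Change in consumer surplus = 512/3 - 6050/3 = -1846.

-1846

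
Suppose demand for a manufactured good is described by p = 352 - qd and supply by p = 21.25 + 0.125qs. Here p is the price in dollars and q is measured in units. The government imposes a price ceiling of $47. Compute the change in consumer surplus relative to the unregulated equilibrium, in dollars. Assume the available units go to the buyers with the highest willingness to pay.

Rearranging demand gives qd = 352 - p; rearranging supply gives qs = 8p - 170. Equilibrium: 352 - p = 8p - 170, so 522 = 9p and p* = 58, q* = 294.
Since 47 < 58, the ceiling is binding.
At p = 47: qd = 352 - 47 = 305 and qs = 8·47 - 170 = 206.
Consumer surplus without the control is ½ · (352 - 58) · 294 = 43218.
With the ceiling, 206 units are sold at 47 (assume they go to the highest-value buyers). The demand price at q = 206 is 146, so CS = ½ · [(352 - 47) + (146 - 47)] · 206 = 41612.
Change in consumer surplus = 41612 - 43218 = -1606.

-1606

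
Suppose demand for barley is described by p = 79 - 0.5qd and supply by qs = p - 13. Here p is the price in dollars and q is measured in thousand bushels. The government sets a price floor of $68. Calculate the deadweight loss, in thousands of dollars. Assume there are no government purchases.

363

Rearranging demand gives qd = 158 - 2p. In a free market, 158 - 2p = p - 13 gives the equilibrium p* = 57, q* = 44.
Because the floor (68) lies above the market-clearing price, it is binding.
At p = 68: qd = 158 - 2·68 = 22 and qs = 68 - 13 = 55.
Quantity traded falls to 22. At q = 22 the demand price is (158 - 22)/2 = 68 and the supply price is 13 + 22 = 35.
Deadweight loss = ½ · (68 - 35) · (44 - 22) = ½ · 33 · 22 = 363.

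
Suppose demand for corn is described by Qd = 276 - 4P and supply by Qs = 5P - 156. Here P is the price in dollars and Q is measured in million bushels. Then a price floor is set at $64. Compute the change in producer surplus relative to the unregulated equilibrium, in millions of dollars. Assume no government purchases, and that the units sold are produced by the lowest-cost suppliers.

Equilibrium: 276 - 4P = 5P - 156, so 432 = 9P and P* = 48, Q* = 84.
Since 64 > 48, the floor is binding.
At P = 64: Qd = 276 - 4·64 = 20 and Qs = 5·64 - 156 = 164.
Producer surplus without the control is ½ · (48 - 31.2) · 84 = 705.6.
With the floor, 20 units are sold at 64. The supply price at Q = 20 is 35.2, so PS = ½ · [(64 - 31.2) + (64 - 35.2)] · 20 = 616.
Change in producer surplus = 616 - 705.6 = -89.6.

-89.6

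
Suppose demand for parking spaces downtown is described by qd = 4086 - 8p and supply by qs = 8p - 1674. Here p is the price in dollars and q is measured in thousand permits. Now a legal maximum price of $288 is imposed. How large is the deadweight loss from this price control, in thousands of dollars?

Equilibrium: 4086 - 8p = 8p - 1674, so 5760 = 16p and p* = 360, q* = 1206.
Because the ceiling (288) lies below the market-clearing price, it is binding.
At p = 288: qd = 4086 - 8·288 = 1782 and qs = 8·288 - 1674 = 630.
Quantity traded falls to 630. At q = 630 the demand price is (4086 - 630)/8 = 432 and the supply price is (1674 + 630)/8 = 288.
Deadweight loss = ½ · (432 - 288) · (1206 - 630) = ½ · 144 · 576 = 41472.

41472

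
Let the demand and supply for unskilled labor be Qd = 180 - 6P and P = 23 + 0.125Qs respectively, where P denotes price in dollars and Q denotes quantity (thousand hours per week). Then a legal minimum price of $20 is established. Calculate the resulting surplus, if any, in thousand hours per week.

Rearranging supply gives Qs = 8P - 184. Setting quantity demanded equal to quantity supplied, 180 - 6P = 8P - 184, gives P* = 26 and Q* = 24.
Since 20 is below P* = 26, the floor does not bind and the free-market outcome prevails.
Since the control does not bind, there is no surplus.

0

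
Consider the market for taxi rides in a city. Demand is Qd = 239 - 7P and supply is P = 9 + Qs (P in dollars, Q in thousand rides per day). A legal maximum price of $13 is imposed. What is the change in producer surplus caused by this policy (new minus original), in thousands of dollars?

-234

Rearranging supply gives Qs = P - 9. Equilibrium: 239 - 7P = P - 9, so 248 = 8P and P* = 31, Q* = 22.
Since 13 < 31, the ceiling is binding.
At P = 13: Qd = 239 - 7·13 = 148 and Qs = 13 - 9 = 4.
Producer surplus without the control is ½ · (31 - 9) · 22 = 242.
With the ceiling, producers sell 4 units at 13, so PS = ½ · (13 - 9) · 4 = 8.
Change in producer surplus = 8 - 242 = -234.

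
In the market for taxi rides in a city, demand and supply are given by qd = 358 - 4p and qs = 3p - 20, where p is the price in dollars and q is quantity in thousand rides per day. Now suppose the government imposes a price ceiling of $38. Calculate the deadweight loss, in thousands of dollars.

672

Without the control the market clears where 358 - 4p = 3p - 20, i.e. p* = 54 and q* = 142.
Since 38 < 54, the ceiling is binding.
At p = 38: qd = 358 - 4·38 = 206 and qs = 3·38 - 20 = 94.
Quantity traded falls to 94. At q = 94 the demand price is (358 - 94)/4 = 66 and the supply price is (20 + 94)/3 = 38.
Deadweight loss = ½ · (66 - 38) · (142 - 94) = ½ · 28 · 48 = 672.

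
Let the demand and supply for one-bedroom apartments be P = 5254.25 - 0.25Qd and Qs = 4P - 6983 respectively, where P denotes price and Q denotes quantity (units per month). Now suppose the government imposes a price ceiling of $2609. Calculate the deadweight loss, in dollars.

Rearranging demand gives Qd = 21017 - 4P. Setting quantity demanded equal to quantity supplied, 21017 - 4P = 4P - 6983, gives P* = 3500 and Q* = 7017.
The ceiling of 2609 is below the equilibrium price 3500, so it binds.
At P = 2609: Qd = 21017 - 4·2609 = 10581 and Qs = 4·2609 - 6983 = 3453.
Quantity traded falls to 3453. At Q = 3453 the demand price is (21017 - 3453)/4 = 4391 and the supply price is (6983 + 3453)/4 = 2609.
Deadweight loss = ½ · (4391 - 2609) · (7017 - 3453) = ½ · 1782 · 3564 = 3175524.

3175524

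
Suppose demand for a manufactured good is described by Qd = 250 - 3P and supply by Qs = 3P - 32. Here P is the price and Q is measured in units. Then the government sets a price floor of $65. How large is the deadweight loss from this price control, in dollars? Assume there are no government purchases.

972

Setting quantity demanded equal to quantity supplied, 250 - 3P = 3P - 32, gives P* = 47 and Q* = 109.
The floor of 65 is above the equilibrium price 47, so it binds.
At P = 65: Qd = 250 - 3·65 = 55 and Qs = 3·65 - 32 = 163.
Quantity traded falls to 55. At Q = 55 the demand price is (250 - 55)/3 = 65 and the supply price is (32 + 55)/3 = 29.
Deadweight loss = ½ · (65 - 29) · (109 - 55) = ½ · 36 · 54 = 972.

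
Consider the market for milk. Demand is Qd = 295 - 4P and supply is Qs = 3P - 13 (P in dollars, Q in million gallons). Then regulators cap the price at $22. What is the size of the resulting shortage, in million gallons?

154

Without the control the market clears where 295 - 4P = 3P - 13, i.e. P* = 44 and Q* = 119.
The ceiling of 22 is below the equilibrium price 44, so it binds.
At P = 22: Qd = 295 - 4·22 = 207 and Qs = 3·22 - 13 = 53.
Shortage = Qd - Qs = 207 - 53 = 154.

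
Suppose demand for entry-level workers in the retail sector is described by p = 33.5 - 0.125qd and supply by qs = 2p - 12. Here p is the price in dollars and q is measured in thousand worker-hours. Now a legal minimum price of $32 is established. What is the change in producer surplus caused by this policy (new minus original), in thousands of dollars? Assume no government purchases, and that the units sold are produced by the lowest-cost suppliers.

Rearranging demand gives qd = 268 - 8p. Setting quantity demanded equal to quantity supplied, 268 - 8p = 2p - 12, gives p* = 28 and q* = 44.
Because the floor (32) lies above the market-clearing price, it is binding.
At p = 32: qd = 268 - 8·32 = 12 and qs = 2·32 - 12 = 52.
Producer surplus without the control is ½ · (28 - 6) · 44 = 484.
With the floor, 12 units are sold at 32. The supply price at q = 12 is 12, so PS = ½ · [(32 - 6) + (32 - 12)] · 12 = 276.
Change in producer surplus = 276 - 484 = -208.

-208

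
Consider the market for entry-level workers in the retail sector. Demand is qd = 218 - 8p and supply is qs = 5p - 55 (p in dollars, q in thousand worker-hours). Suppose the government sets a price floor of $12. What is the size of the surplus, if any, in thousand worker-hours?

0

Without the control the market clears where 218 - 8p = 5p - 55, i.e. p* = 21 and q* = 50.
Since 12 is below p* = 21, the floor does not bind and the free-market outcome prevails.
Since the control does not bind, there is no surplus.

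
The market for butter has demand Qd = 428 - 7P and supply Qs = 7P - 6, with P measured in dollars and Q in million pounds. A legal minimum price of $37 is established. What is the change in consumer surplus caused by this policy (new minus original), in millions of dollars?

-1140

Without the control the market clears where 428 - 7P = 7P - 6, i.e. P* = 31 and Q* = 211.
Because the floor (37) lies above the market-clearing price, it is binding.
At P = 37: Qd = 428 - 7·37 = 169 and Qs = 7·37 - 6 = 253.
Consumer surplus without the control is ½ · (428/7 - 31) · 211 = 44521/14.
With the floor, consumers buy 169 units at 37, so CS = ½ · (428/7 - 37) · 169 = 28561/14.
Change in consumer surplus = 28561/14 - 44521/14 = -1140.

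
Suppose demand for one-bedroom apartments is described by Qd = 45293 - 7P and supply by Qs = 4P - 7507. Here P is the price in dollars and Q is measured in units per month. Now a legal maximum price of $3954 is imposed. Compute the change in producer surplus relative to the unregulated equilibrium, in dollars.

Setting quantity demanded equal to quantity supplied, 45293 - 7P = 4P - 7507, gives P* = 4800 and Q* = 11693.
Since 3954 < 4800, the ceiling is binding.
At P = 3954: Qd = 45293 - 7·3954 = 17615 and Qs = 4·3954 - 7507 = 8309.
Producer surplus without the control is ½ · (4800 - 1876.75) · 11693 = 17090781.125.
With the ceiling, producers sell 8309 units at 3954, so PS = ½ · (3954 - 1876.75) · 8309 = 8629935.125.
Change in producer surplus = 8629935.125 - 17090781.125 = -8460846.

-8460846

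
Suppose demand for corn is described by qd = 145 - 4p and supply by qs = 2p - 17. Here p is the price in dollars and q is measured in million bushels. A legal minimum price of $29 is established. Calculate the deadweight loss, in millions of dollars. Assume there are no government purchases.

In a free market, 145 - 4p = 2p - 17 gives the equilibrium p* = 27, q* = 37.
The floor of 29 is above the equilibrium price 27, so it binds.
At p = 29: qd = 145 - 4·29 = 29 and qs = 2·29 - 17 = 41.
Quantity traded falls to 29. At q = 29 the demand price is (145 - 29)/4 = 29 and the supply price is (17 + 29)/2 = 23.
Deadweight loss = ½ · (29 - 23) · (37 - 29) = ½ · 6 · 8 = 24.

24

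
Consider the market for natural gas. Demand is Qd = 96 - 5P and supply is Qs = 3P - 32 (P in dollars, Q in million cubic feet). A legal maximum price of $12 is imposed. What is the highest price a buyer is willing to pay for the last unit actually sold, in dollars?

In a free market, 96 - 5P = 3P - 32 gives the equilibrium P* = 16, Q* = 16.
Because the ceiling (12) lies below the market-clearing price, it is binding.
At P = 12: Qd = 96 - 5·12 = 36 and Qs = 3·12 - 32 = 4.
Only 4 units reach the market. On the demand curve, the marginal buyer's willingness to pay at Q = 4 is (96 - 4)/5 = 18.4.

18.4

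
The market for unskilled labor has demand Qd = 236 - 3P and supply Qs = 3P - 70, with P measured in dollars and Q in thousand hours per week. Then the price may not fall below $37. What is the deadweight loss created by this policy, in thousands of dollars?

In a free market, 236 - 3P = 3P - 70 gives the equilibrium P* = 51, Q* = 83.
The floor of 37 is below the equilibrium price 51, so it is not binding; the market clears at P* = 51, Q* = 83.
Since the control does not bind, no trades are prevented and deadweight loss is zero.

0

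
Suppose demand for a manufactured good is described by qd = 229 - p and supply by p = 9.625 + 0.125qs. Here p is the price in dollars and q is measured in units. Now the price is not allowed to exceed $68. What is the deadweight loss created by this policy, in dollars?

Rearranging supply gives qs = 8p - 77. Without the control the market clears where 229 - p = 8p - 77, i.e. p* = 34 and q* = 195.
The ceiling of 68 is above the equilibrium price 34, so it is not binding; the market clears at p* = 34, q* = 195.
Since the control does not bind, no trades are prevented and deadweight loss is zero.

0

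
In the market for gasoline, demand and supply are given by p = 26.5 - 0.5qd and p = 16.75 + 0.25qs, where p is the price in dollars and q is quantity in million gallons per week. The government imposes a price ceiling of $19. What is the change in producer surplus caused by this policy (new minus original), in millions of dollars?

-11

Rearranging demand gives qd = 53 - 2p; rearranging supply gives qs = 4p - 67. In a free market, 53 - 2p = 4p - 67 gives the equilibrium p* = 20, q* = 13.
Since 19 < 20, the ceiling is binding.
At p = 19: qd = 53 - 2·19 = 15 and qs = 4·19 - 67 = 9.
Producer surplus without the control is ½ · (20 - 16.75) · 13 = 21.125.
With the ceiling, producers sell 9 units at 19, so PS = ½ · (19 - 16.75) · 9 = 10.125.
Change in producer surplus = 10.125 - 21.125 = -11.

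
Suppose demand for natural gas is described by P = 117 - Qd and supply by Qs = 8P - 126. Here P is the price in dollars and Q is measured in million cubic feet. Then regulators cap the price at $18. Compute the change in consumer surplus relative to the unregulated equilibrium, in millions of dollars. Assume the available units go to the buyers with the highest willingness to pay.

-2430

Rearranging demand gives Qd = 117 - P. Equilibrium: 117 - P = 8P - 126, so 243 = 9P and P* = 27, Q* = 90.
Since 18 < 27, the ceiling is binding.
At P = 18: Qd = 117 - 18 = 99 and Qs = 8·18 - 126 = 18.
Consumer surplus without the control is ½ · (117 - 27) · 90 = 4050.
With the ceiling, 18 units are sold at 18 (assume they go to the highest-value buyers). The demand price at Q = 18 is 99, so CS = ½ · [(117 - 18) + (99 - 18)] · 18 = 1620.
Change in consumer surplus = 1620 - 4050 = -2430.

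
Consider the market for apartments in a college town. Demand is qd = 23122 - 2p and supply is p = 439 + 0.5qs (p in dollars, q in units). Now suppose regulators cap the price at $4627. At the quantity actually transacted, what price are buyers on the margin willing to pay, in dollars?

Rearranging supply gives qs = 2p - 878. Without the control the market clears where 23122 - 2p = 2p - 878, i.e. p* = 6000 and q* = 11122.
Since 4627 < 6000, the ceiling is binding.
At p = 4627: qd = 23122 - 2·4627 = 13868 and qs = 2·4627 - 878 = 8376.
Only 8376 units reach the market. On the demand curve, the marginal buyer's willingness to pay at q = 8376 is (23122 - 8376)/2 = 7373.

7373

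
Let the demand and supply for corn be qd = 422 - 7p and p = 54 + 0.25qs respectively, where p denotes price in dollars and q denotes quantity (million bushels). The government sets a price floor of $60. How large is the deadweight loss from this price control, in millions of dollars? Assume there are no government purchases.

Rearranging supply gives qs = 4p - 216. Setting quantity demanded equal to quantity supplied, 422 - 7p = 4p - 216, gives p* = 58 and q* = 16.
The floor of 60 is above the equilibrium price 58, so it binds.
At p = 60: qd = 422 - 7·60 = 2 and qs = 4·60 - 216 = 24.
Quantity traded falls to 2. At q = 2 the demand price is (422 - 2)/7 = 60 and the supply price is (216 + 2)/4 = 54.5.
Deadweight loss = ½ · (60 - 54.5) · (16 - 2) = ½ · 5.5 · 14 = 38.5.

38.5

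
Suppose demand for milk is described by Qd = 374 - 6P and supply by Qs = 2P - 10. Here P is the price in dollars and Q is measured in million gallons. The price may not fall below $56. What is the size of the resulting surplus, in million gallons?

Setting quantity demanded equal to quantity supplied, 374 - 6P = 2P - 10, gives P* = 48 and Q* = 86.
Because the floor (56) lies above the market-clearing price, it is binding.
At P = 56: Qd = 374 - 6·56 = 38 and Qs = 2·56 - 10 = 102.
Surplus = Qs - Qd = 102 - 38 = 64.

64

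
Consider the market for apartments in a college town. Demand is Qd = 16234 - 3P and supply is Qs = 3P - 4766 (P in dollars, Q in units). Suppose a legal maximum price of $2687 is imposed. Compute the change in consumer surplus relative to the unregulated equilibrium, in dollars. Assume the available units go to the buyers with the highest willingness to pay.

Without the control the market clears where 16234 - 3P = 3P - 4766, i.e. P* = 3500 and Q* = 5734.
Since 2687 < 3500, the ceiling is binding.
At P = 2687: Qd = 16234 - 3·2687 = 8173 and Qs = 3·2687 - 4766 = 3295.
Consumer surplus without the control is ½ · (16234/3 - 3500) · 5734 = 16439378/3.
With the ceiling, 3295 units are sold at 2687 (assume they go to the highest-value buyers). The demand price at Q = 3295 is 4313, so CS = ½ · [(16234/3 - 2687) + (4313 - 2687)] · 3295 = 43003045/6.
Change in consumer surplus = 43003045/6 - 16439378/3 = 1687381.5.

1687381.5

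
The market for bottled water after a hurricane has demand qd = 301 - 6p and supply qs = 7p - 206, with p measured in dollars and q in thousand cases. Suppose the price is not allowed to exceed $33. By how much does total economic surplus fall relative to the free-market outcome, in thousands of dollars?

Without the control the market clears where 301 - 6p = 7p - 206, i.e. p* = 39 and q* = 67.
The ceiling of 33 is below the equilibrium price 39, so it binds.
At p = 33: qd = 301 - 6·33 = 103 and qs = 7·33 - 206 = 25.
Quantity traded falls to 25. At q = 25 the demand price is (301 - 25)/6 = 46 and the supply price is (206 + 25)/7 = 33.
Deadweight loss = ½ · (46 - 33) · (67 - 25) = ½ · 13 · 42 = 273.

273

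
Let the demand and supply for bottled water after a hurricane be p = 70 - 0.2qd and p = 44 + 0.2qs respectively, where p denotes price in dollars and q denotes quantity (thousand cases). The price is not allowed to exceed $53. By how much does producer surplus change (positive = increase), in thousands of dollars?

Rearranging demand gives qd = 350 - 5p; rearranging supply gives qs = 5p - 220. In a free market, 350 - 5p = 5p - 220 gives the equilibrium p* = 57, q* = 65.
Because the ceiling (53) lies below the market-clearing price, it is binding.
At p = 53: qd = 350 - 5·53 = 85 and qs = 5·53 - 220 = 45.
Producer surplus without the control is ½ · (57 - 44) · 65 = 422.5.
With the ceiling, producers sell 45 units at 53, so PS = ½ · (53 - 44) · 45 = 202.5.
Change in producer surplus = 202.5 - 422.5 = -220.

-220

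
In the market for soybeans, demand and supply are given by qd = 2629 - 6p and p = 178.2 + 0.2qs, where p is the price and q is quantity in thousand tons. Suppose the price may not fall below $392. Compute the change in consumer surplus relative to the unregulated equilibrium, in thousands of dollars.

Rearranging supply gives qs = 5p - 891. Without the control the market clears where 2629 - 6p = 5p - 891, i.e. p* = 320 and q* = 709.
Since 392 > 320, the floor is binding.
At p = 392: qd = 2629 - 6·392 = 277 and qs = 5·392 - 891 = 1069.
Consumer surplus without the control is ½ · (2629/6 - 320) · 709 = 502681/12.
With the floor, consumers buy 277 units at 392, so CS = ½ · (2629/6 - 392) · 277 = 76729/12.
Change in consumer surplus = 76729/12 - 502681/12 = -35496.

-35496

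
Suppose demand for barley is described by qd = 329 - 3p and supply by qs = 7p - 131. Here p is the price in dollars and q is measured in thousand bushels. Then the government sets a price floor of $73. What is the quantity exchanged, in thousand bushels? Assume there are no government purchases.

In a free market, 329 - 3p = 7p - 131 gives the equilibrium p* = 46, q* = 191.
Because the floor (73) lies above the market-clearing price, it is binding.
At p = 73: qd = 329 - 3·73 = 110 and qs = 7·73 - 131 = 380.
The quantity actually transacted is the short side, demand: 110.

110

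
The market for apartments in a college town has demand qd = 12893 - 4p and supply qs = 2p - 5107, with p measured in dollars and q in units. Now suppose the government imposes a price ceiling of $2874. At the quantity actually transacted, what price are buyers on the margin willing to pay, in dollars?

Without the control the market clears where 12893 - 4p = 2p - 5107, i.e. p* = 3000 and q* = 893.
Because the ceiling (2874) lies below the market-clearing price, it is binding.
At p = 2874: qd = 12893 - 4·2874 = 1397 and qs = 2·2874 - 5107 = 641.
Only 641 units reach the market. On the demand curve, the marginal buyer's willingness to pay at q = 641 is (12893 - 641)/4 = 3063.

3063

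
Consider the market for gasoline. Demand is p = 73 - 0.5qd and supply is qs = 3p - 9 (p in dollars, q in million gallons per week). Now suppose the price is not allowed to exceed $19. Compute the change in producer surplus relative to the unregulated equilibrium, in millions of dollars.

Rearranging demand gives qd = 146 - 2p. Without the control the market clears where 146 - 2p = 3p - 9, i.e. p* = 31 and q* = 84.
Since 19 < 31, the ceiling is binding.
At p = 19: qd = 146 - 2·19 = 108 and qs = 3·19 - 9 = 48.
Producer surplus without the control is ½ · (31 - 3) · 84 = 1176.
With the ceiling, producers sell 48 units at 19, so PS = ½ · (19 - 3) · 48 = 384.
Change in producer surplus = 384 - 1176 = -792.

-792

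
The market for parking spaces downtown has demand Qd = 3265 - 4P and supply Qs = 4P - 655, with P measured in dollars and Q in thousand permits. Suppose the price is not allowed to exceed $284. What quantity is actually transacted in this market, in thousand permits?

481

Without the control the market clears where 3265 - 4P = 4P - 655, i.e. P* = 490 and Q* = 1305.
Because the ceiling (284) lies below the market-clearing price, it is binding.
At P = 284: Qd = 3265 - 4·284 = 2129 and Qs = 4·284 - 655 = 481.
The quantity actually transacted is the short side, supply: 481.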